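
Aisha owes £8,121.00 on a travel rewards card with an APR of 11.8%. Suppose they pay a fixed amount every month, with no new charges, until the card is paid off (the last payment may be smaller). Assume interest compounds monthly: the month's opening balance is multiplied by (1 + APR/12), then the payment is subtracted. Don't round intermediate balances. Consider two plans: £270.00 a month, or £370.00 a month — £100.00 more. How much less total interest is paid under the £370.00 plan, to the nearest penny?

Monthly rate r = 11.8%/12 = 0.983333% = 0.00983333.
At £270.00/mo: n = ⌈−ln(1 − rB₀/P)/ln(1+r)⌉ = 36 payments (last £225.26); total interest = total paid − £8,121.00 = £1,554.26.
At £370.00/mo: 25 payments (last £313.32); total interest £1,072.32.
Interest saved = £1,554.26 − £1,072.32 = £481.94.

£481.94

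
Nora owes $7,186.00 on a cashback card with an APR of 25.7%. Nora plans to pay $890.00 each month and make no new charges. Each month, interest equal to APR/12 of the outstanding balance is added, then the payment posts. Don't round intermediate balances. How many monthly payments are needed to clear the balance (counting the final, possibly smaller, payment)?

Monthly rate r = 25.7%/12 = 2.14167% = 0.0214167.
Recurrence: B ← B·(1+r) − $890.00.
Month 1: interest $153.90; balance after payment $6,449.90.
Month 2: interest $138.14; balance after payment $5,698.04.
Closed form: n = −ln(1 − rB₀/P)/ln(1+r) = −ln(0.82708)/ln(1.02142) ≈ 8.959, so the balance reaches zero during payment 9.

9 payments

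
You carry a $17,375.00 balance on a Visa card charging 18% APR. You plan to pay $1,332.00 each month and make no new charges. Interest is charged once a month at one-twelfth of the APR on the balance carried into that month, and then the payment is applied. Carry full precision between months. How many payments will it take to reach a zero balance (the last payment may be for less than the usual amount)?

15 payments

Monthly rate r = 18%/12 = 1.5% = 0.015.
Recurrence: B ← B·(1+r) − $1,332.00.
Month 1: interest $260.62; balance after payment $16,303.62.
Month 2: interest $244.55; balance after payment $15,216.18.
Closed form: n = −ln(1 − rB₀/P)/ln(1+r) = −ln(0.80434)/ln(1.015) ≈ 14.625, so the balance reaches zero during payment 15.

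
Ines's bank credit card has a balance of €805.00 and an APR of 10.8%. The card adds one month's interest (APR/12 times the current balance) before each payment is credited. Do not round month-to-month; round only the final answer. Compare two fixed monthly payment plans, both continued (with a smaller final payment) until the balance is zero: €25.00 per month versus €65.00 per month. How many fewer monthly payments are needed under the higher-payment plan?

Monthly rate r = 10.8%/12 = 0.9% = 0.009.
At €25.00/mo: n = ⌈−ln(1 − rB₀/P)/ln(1+r)⌉ = 39 payments (last €4.87); total interest = total paid − €805.00 = €149.87.
At €65.00/mo: 14 payments (last €12.38); total interest €52.38.
Payments saved = 39 − 14 = 25.

25 fewer payments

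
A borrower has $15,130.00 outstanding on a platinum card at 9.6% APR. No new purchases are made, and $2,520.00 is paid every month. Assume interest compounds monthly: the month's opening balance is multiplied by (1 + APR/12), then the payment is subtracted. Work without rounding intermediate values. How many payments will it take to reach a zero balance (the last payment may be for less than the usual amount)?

Monthly rate r = 9.6%/12 = 0.8% = 0.008.
Recurrence: B ← B·(1+r) − $2,520.00.
Month 1: interest $121.04; balance after payment $12,731.04.
Month 2: interest $101.85; balance after payment $10,312.89.
Closed form: n = −ln(1 − rB₀/P)/ln(1+r) = −ln(0.95197)/ln(1.008) ≈ 6.178, so the balance reaches zero during payment 7.

7 months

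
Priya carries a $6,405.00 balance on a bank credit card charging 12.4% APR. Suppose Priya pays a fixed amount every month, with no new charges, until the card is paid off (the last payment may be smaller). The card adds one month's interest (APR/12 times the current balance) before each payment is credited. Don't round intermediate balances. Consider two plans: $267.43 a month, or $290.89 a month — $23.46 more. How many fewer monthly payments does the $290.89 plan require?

2 fewer payments

Monthly rate r = 12.4%/12 = 1.03333% = 0.0103333.
At $267.43/mo: n = ⌈−ln(1 − rB₀/P)/ln(1+r)⌉ = 28 payments (last $176.33); total interest = total paid − $6,405.00 = $991.94.
At $290.89/mo: 26 payments (last $32.66); total interest $899.91.
Payments saved = 28 − 26 = 2.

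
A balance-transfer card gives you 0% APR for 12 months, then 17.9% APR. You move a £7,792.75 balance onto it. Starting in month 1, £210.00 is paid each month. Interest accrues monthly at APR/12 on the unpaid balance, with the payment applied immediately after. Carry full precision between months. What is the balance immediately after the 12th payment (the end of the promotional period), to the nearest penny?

£5,272.75

Promo months 1–12 at r₀ = 0%/12 = 0; months 13+ at r₁ = 17.9%/12 = 0.0149167.
After month 12 (no interest yet): B = £7,792.75 − 12·£210.00 = £5,272.75.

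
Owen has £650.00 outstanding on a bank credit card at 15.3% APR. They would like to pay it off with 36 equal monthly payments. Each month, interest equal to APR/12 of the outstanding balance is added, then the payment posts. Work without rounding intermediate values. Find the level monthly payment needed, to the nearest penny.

Monthly rate r = 15.3%/12 = 1.275% = 0.01275.
Level-payment amortization: P = B₀·r / (1 − (1+r)^(−n)) = 650.00·0.01275 / (1 − 1.01275^(−36)).
Denominator 1 − (1+r)^(−36) = 0.366248598.
P = 8.2875 / 0.366248598 ≈ 22.63.

£22.63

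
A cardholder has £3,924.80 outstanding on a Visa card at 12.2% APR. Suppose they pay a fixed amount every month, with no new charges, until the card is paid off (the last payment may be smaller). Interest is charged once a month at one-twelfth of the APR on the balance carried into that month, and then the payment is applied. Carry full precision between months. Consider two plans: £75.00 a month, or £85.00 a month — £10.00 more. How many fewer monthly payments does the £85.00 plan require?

13 fewer payments

Monthly rate r = 12.2%/12 = 1.01667% = 0.0101667.
At £75.00/mo: n = ⌈−ln(1 − rB₀/P)/ln(1+r)⌉ = 76 payments (last £5.20); total interest = total paid − £3,924.80 = £1,705.40.
At £85.00/mo: 63 payments (last £56.11); total interest £1,401.31.
Payments saved = 76 − 63 = 13.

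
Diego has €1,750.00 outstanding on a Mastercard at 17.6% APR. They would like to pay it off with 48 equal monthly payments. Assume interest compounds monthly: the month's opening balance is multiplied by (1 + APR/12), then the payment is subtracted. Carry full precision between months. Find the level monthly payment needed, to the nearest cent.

€51.04

Monthly rate r = 17.6%/12 = 1.46667% = 0.0146667.
Level-payment amortization: P = B₀·r / (1 − (1+r)^(−n)) = 1750.00·0.0146667 / (1 − 1.01467^(−48)).
Denominator 1 − (1+r)^(−48) = 0.50286182.
P = 25.6667 / 0.50286182 ≈ 51.04.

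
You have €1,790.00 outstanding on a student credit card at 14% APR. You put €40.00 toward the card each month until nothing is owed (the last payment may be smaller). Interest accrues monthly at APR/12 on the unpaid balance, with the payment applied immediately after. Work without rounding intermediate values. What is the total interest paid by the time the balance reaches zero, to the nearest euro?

Monthly rate r = 14%/12 = 1.16667% = 0.0116667.
Payoff takes n = ⌈−ln(1 − rB₀/P)/ln(1+r)⌉ = ⌈63.653⌉ = 64 payments; the last is €26.17.
Total paid = 63·€40.00 + €26.17 = €2,546.17.
Total interest = total paid − principal = €2,546.17 − €1,790.00 = €756.17.

€756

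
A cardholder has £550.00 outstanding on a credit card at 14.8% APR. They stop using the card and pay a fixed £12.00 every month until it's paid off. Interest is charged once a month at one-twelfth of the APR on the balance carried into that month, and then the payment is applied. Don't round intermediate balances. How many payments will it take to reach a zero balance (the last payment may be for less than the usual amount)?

Monthly rate r = 14.8%/12 = 1.23333% = 0.0123333.
Recurrence: B ← B·(1+r) − £12.00.
Month 1: interest £6.78; balance after payment £544.78.
Month 2: interest £6.72; balance after payment £539.50.
Closed form: n = −ln(1 − rB₀/P)/ln(1+r) = −ln(0.43472)/ln(1.01233) ≈ 67.960, so the balance reaches zero during payment 68.

68 months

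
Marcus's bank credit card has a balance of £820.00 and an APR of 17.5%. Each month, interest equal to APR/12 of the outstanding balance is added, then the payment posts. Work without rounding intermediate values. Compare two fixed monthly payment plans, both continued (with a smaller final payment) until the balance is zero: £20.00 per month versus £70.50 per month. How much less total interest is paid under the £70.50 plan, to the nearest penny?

£353.43

Monthly rate r = 17.5%/12 = 1.45833% = 0.0145833.
At £20.00/mo: n = ⌈−ln(1 − rB₀/P)/ln(1+r)⌉ = 63 payments (last £18.60); total interest = total paid − £820.00 = £438.60.
At £70.50/mo: 13 payments (last £59.17); total interest £85.17.
Interest saved = £438.60 − £85.17 = £353.43.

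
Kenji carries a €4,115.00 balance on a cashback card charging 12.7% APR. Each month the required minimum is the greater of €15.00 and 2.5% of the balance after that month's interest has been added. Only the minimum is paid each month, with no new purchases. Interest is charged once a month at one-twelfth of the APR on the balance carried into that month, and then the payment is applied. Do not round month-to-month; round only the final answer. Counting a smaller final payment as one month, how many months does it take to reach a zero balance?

183 months

Monthly rate r = 12.7%/12 = 1.05833% = 0.0105833.
While 2.5% of the post-interest balance exceeds €15.00, each month B ← (B·(1+r))·(1 − 0.025), i.e. B shrinks by the factor (1+r)·0.975 = 0.98532.
This holds for months 1–131. Entering month 132 the balance is €592.82; 2.5% of the post-interest balance is now below €15.00, so the flat €15.00 minimum applies from here.
From month 132 a fixed €15.00 at rate r clears €592.82 in 52 more payments. Total: 131 + 52 = 183 months.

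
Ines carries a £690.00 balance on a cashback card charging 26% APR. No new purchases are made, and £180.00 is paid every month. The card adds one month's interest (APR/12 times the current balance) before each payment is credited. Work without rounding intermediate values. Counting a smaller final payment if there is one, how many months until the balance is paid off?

5 months

Monthly rate r = 26%/12 = 2.16667% = 0.0216667.
Recurrence: B ← B·(1+r) − £180.00.
Month 1: interest £14.95; balance after payment £524.95.
Month 2: interest £11.37; balance after payment £356.32.
Month 3: interest £7.72; balance after payment £184.04.
Month 4: interest £3.99; balance after payment £8.03.
Month 5: interest £0.17; balance after payment £0.00.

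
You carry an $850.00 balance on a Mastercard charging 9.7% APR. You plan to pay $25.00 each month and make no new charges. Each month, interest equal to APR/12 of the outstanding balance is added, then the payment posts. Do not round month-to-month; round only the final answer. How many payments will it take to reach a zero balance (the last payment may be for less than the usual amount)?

40 payments

Monthly rate r = 9.7%/12 = 0.808333% = 0.00808333.
Recurrence: B ← B·(1+r) − $25.00.
Month 1: interest $6.87; balance after payment $831.87.
Month 2: interest $6.72; balance after payment $813.60.
Closed form: n = −ln(1 − rB₀/P)/ln(1+r) = −ln(0.72517)/ln(1.00808) ≈ 39.916, so the balance reaches zero during payment 40.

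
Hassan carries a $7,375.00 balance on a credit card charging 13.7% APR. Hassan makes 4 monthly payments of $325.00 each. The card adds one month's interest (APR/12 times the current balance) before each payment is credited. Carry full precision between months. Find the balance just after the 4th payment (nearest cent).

$6,395.17

Monthly rate r = 13.7%/12 = 1.14167% = 0.0114167.
Each month: B ← B·(1+r) − $325.00.
Month 1: interest $84.20; balance after payment $7,134.20.
Month 2: interest $81.45; balance after payment $6,890.65.
Month 3: interest $78.67; balance after payment $6,644.31.
Month 4: interest $75.86; balance after payment $6,395.17.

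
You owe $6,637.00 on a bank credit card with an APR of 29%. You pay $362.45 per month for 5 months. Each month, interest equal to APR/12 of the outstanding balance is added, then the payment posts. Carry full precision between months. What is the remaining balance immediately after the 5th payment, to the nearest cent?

Monthly rate r = 29%/12 = 2.41667% = 0.0241667.
Each month: B ← B·(1+r) − $362.45.
Month 1: interest $160.39; balance after payment $6,434.94.
Month 2: interest $155.51; balance after payment $6,228.01.
Month 3: interest $150.51; balance after payment $6,016.07.
Month 4: interest $145.39; balance after payment $5,799.00.
Month 5: interest $140.14; balance after payment $5,576.70.

$5,576.70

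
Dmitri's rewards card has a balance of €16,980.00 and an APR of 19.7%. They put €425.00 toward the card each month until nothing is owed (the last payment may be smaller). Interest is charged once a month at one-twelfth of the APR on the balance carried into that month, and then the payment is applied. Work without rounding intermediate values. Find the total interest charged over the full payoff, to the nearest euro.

€10,865

Monthly rate r = 19.7%/12 = 1.64167% = 0.0164167.
Payoff takes n = ⌈−ln(1 − rB₀/P)/ln(1+r)⌉ = ⌈65.515⌉ = 66 payments; the last is €219.76.
Total paid = 65·€425.00 + €219.76 = €27,844.76.
Total interest = total paid − principal = €27,844.76 − €16,980.00 = €10,864.76.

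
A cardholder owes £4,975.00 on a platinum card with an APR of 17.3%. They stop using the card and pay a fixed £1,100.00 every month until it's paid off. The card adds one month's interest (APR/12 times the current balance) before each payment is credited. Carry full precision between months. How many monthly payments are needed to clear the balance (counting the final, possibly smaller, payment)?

5 months

Monthly rate r = 17.3%/12 = 1.44167% = 0.0144167.
Recurrence: B ← B·(1+r) − £1,100.00.
Month 1: interest £71.72; balance after payment £3,946.72.
Month 2: interest £56.90; balance after payment £2,903.62.
Month 3: interest £41.86; balance after payment £1,845.48.
Month 4: interest £26.61; balance after payment £772.09.
Month 5: interest £11.13; balance after payment £0.00.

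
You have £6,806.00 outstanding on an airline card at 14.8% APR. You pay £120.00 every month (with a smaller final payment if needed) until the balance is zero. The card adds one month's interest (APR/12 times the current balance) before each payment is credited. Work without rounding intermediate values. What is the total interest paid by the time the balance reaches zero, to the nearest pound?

£4,964

Monthly rate r = 14.8%/12 = 1.23333% = 0.0123333.
Payoff takes n = ⌈−ln(1 − rB₀/P)/ln(1+r)⌉ = ⌈98.086⌉ = 99 payments; the last is £10.36.
Total paid = 98·£120.00 + £10.36 = £11,770.36.
Total interest = total paid − principal = £11,770.36 − £6,806.00 = £4,964.36.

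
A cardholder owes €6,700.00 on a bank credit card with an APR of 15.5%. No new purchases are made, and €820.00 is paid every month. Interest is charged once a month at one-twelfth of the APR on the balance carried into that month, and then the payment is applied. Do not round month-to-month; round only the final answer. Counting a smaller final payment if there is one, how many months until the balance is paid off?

9 payments

Monthly rate r = 15.5%/12 = 1.29167% = 0.0129167.
Recurrence: B ← B·(1+r) − €820.00.
Month 1: interest €86.54; balance after payment €5,966.54.
Month 2: interest €77.07; balance after payment €5,223.61.
Closed form: n = −ln(1 − rB₀/P)/ln(1+r) = −ln(0.89446)/ln(1.01292) ≈ 8.691, so the balance reaches zero during payment 9.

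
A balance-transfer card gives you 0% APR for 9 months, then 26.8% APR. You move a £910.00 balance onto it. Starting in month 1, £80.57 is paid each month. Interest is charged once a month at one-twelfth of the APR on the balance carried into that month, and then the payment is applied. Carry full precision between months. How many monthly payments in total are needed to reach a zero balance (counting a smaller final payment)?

12 months

Promo months 1–9 at r₀ = 0%/12 = 0; months 10+ at r₁ = 26.8%/12 = 0.0223333.
After month 9 (no interest yet): B = £910.00 − 9·£80.57 = £184.87.
Then at r₁ with £80.57/mo: n₂ = −ln(1 − r₁·B/P)/ln(1+r₁) ≈ 2.38 → 3 more payments.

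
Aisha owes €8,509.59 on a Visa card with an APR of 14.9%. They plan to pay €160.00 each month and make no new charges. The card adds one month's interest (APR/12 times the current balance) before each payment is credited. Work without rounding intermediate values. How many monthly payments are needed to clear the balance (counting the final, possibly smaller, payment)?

88 months

Monthly rate r = 14.9%/12 = 1.24167% = 0.0124167.
Recurrence: B ← B·(1+r) − €160.00.
Month 1: interest €105.66; balance after payment €8,455.25.
Month 2: interest €104.99; balance after payment €8,400.24.
Closed form: n = −ln(1 − rB₀/P)/ln(1+r) = −ln(0.33962)/ln(1.01242) ≈ 87.513, so the balance reaches zero during payment 88.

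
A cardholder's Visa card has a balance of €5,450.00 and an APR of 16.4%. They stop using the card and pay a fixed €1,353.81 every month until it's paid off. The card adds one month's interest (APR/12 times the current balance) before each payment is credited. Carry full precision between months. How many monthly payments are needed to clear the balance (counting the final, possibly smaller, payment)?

5 months

Monthly rate r = 16.4%/12 = 1.36667% = 0.0136667.
Recurrence: B ← B·(1+r) − €1,353.81.
Month 1: interest €74.48; balance after payment €4,170.67.
Month 2: interest €57.00; balance after payment €2,873.86.
Month 3: interest €39.28; balance after payment €1,559.33.
Month 4: interest €21.31; balance after payment €226.83.
Month 5: interest €3.10; balance after payment €0.00.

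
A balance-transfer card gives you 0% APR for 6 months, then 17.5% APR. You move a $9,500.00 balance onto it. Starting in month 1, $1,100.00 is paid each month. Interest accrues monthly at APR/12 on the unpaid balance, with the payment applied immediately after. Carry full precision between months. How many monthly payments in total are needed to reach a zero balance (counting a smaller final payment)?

Promo months 1–6 at r₀ = 0%/12 = 0; months 7+ at r₁ = 17.5%/12 = 0.0145833.
After month 6 (no interest yet): B = $9,500.00 − 6·$1,100.00 = $2,900.00.
Then at r₁ with $1,100.00/mo: n₂ = −ln(1 − r₁·B/P)/ln(1+r₁) ≈ 2.71 → 3 more payments.

9 months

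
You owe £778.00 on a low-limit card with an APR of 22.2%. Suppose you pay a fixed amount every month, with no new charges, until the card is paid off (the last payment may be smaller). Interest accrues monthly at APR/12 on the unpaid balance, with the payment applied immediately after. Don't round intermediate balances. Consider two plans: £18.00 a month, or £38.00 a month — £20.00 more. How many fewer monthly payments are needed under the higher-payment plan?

62 fewer payments

Monthly rate r = 22.2%/12 = 1.85% = 0.0185.
At £18.00/mo: n = ⌈−ln(1 − rB₀/P)/ln(1+r)⌉ = 88 payments (last £12.51); total interest = total paid − £778.00 = £800.51.
At £38.00/mo: 26 payments (last £36.85); total interest £208.85.
Payments saved = 88 − 26 = 62.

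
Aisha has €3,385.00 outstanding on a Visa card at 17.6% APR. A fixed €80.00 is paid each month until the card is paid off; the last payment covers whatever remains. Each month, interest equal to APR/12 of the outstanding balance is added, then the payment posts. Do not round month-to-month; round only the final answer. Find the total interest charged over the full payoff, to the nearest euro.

€1,940

Monthly rate r = 17.6%/12 = 1.46667% = 0.0146667.
Payoff takes n = ⌈−ln(1 − rB₀/P)/ln(1+r)⌉ = ⌈66.560⌉ = 67 payments; the last is €44.92.
Total paid = 66·€80.00 + €44.92 = €5,324.92.
Total interest = total paid − principal = €5,324.92 − €3,385.00 = €1,939.92.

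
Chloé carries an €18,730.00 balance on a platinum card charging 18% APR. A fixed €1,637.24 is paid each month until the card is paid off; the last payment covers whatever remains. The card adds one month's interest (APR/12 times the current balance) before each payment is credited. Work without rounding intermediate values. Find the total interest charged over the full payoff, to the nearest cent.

Monthly rate r = 18%/12 = 1.5% = 0.015.
Payoff takes n = ⌈−ln(1 − rB₀/P)/ln(1+r)⌉ = ⌈12.644⌉ = 13 payments; the last is €1,057.97.
Total paid = 12·€1,637.24 + €1,057.97 = €20,704.85.
Total interest = total paid − principal = €20,704.85 − €18,730.00 = €1,974.85.

€1,974.85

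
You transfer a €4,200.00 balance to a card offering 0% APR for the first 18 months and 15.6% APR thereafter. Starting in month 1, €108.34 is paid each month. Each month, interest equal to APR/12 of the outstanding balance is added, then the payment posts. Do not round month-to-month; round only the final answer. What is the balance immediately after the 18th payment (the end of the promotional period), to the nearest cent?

€2,249.88

Promo months 1–18 at r₀ = 0%/12 = 0; months 19+ at r₁ = 15.6%/12 = 0.013.
After month 18 (no interest yet): B = €4,200.00 − 18·€108.34 = €2,249.88.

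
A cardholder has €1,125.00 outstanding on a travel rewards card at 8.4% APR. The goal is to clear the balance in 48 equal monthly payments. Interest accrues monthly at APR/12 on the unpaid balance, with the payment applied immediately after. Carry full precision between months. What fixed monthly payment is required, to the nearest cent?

Monthly rate r = 8.4%/12 = 0.7% = 0.007.
Level-payment amortization: P = B₀·r / (1 − (1+r)^(−n)) = 1125.00·0.007 / (1 − 1.007^(−48)).
Denominator 1 − (1+r)^(−48) = 0.284539909.
P = 7.875 / 0.284539909 ≈ 27.68.

€27.68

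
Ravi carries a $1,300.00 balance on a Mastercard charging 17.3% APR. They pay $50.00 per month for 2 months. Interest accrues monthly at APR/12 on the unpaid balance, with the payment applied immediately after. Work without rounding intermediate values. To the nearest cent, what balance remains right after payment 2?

Monthly rate r = 17.3%/12 = 1.44167% = 0.0144167.
Each month: B ← B·(1+r) − $50.00.
Month 1: interest $18.74; balance after payment $1,268.74.
Month 2: interest $18.29; balance after payment $1,237.03.

$1,237.03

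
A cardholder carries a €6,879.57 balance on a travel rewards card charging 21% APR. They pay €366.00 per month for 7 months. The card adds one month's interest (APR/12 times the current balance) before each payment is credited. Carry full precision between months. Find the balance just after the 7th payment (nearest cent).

€5,067.38

Monthly rate r = 21%/12 = 1.75% = 0.0175.
Each month: B ← B·(1+r) − €366.00.
Month 1: interest €120.39; balance after payment €6,633.96.
Month 2: interest €116.09; balance after payment €6,384.06.
Month 3: interest €111.72; balance after payment €6,129.78.
Month 4: interest €107.27; balance after payment €5,871.05.
Month 5: interest €102.74; balance after payment €5,607.79.
Month 6: interest €98.14; balance after payment €5,339.93.
Month 7: interest €93.45; balance after payment €5,067.38.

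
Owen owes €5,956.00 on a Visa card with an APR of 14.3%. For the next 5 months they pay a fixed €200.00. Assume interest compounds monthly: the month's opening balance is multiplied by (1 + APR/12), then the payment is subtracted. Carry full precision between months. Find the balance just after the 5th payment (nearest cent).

Monthly rate r = 14.3%/12 = 1.19167% = 0.0119167.
Each month: B ← B·(1+r) − €200.00.
Month 1: interest €70.98; balance after payment €5,826.98.
Month 2: interest €69.44; balance after payment €5,696.41.
Month 3: interest €67.88; balance after payment €5,564.30.
Month 4: interest €66.31; balance after payment €5,430.60.
Month 5: interest €64.71; balance after payment €5,295.32.

€5,295.32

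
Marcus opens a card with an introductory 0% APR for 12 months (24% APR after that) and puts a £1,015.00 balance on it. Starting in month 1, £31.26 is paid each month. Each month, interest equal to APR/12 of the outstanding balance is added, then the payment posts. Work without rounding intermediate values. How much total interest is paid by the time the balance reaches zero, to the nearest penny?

Promo months 1–12 at r₀ = 0%/12 = 0; months 13+ at r₁ = 24%/12 = 0.02.
After month 12 (no interest yet): B = £1,015.00 − 12·£31.26 = £639.88.
Then at r₁ with £31.26/mo: n₂ = −ln(1 − r₁·B/P)/ln(1+r₁) ≈ 26.59 → 27 more payments.
Total paid = 38·£31.26 + £18.60 = £1,206.48; interest = £1,206.48 − £1,015.00 = £191.48.

£191.48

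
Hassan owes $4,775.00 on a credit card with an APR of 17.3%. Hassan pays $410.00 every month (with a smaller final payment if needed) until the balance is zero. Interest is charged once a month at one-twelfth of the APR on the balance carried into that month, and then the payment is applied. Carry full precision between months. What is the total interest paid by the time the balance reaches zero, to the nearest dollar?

Monthly rate r = 17.3%/12 = 1.44167% = 0.0144167.
Payoff takes n = ⌈−ln(1 − rB₀/P)/ln(1+r)⌉ = ⌈12.841⌉ = 13 payments; the last is $345.25.
Total paid = 12·$410.00 + $345.25 = $5,265.25.
Total interest = total paid − principal = $5,265.25 − $4,775.00 = $490.25.

$490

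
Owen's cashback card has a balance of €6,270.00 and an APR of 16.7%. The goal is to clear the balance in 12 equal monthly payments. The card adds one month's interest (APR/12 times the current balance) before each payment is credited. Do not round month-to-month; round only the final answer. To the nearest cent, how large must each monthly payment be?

Monthly rate r = 16.7%/12 = 1.39167% = 0.0139167.
Level-payment amortization: P = B₀·r / (1 − (1+r)^(−n)) = 6270.00·0.0139167 / (1 − 1.01392^(−12)).
Denominator 1 − (1+r)^(−12) = 0.152825537.
P = 87.2575 / 0.152825537 ≈ 570.96.

€570.96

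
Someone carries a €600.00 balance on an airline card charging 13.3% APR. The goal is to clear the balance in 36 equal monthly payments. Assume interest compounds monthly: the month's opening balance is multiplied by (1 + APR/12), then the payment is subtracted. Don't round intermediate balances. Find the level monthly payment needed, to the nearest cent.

€20.30

Monthly rate r = 13.3%/12 = 1.10833% = 0.0110833.
Level-payment amortization: P = B₀·r / (1 − (1+r)^(−n)) = 600.00·0.0110833 / (1 − 1.01108^(−36)).
Denominator 1 − (1+r)^(−36) = 0.327534909.
P = 6.65 / 0.327534909 ≈ 20.30.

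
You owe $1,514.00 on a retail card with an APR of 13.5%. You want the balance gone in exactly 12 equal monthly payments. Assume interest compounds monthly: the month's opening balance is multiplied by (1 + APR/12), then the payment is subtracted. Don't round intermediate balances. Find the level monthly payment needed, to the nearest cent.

$135.58

Monthly rate r = 13.5%/12 = 1.125% = 0.01125.
Level-payment amortization: P = B₀·r / (1 − (1+r)^(−n)) = 1514.00·0.01125 / (1 − 1.01125^(−12)).
Denominator 1 − (1+r)^(−12) = 0.125625297.
P = 17.0325 / 0.125625297 ≈ 135.58.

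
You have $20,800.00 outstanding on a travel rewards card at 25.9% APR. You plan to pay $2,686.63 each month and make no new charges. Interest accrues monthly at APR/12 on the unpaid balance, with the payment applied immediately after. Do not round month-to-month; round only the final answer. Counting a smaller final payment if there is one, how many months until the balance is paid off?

9 payments

Monthly rate r = 25.9%/12 = 2.15833% = 0.0215833.
Recurrence: B ← B·(1+r) − $2,686.63.
Month 1: interest $448.93; balance after payment $18,562.30.
Month 2: interest $400.64; balance after payment $16,276.31.
Closed form: n = −ln(1 − rB₀/P)/ln(1+r) = −ln(0.8329)/ln(1.02158) ≈ 8.562, so the balance reaches zero during payment 9.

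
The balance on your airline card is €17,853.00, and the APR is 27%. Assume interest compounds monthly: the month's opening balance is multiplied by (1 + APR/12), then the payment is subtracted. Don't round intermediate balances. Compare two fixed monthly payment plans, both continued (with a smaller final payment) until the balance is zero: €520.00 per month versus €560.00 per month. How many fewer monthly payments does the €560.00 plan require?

Monthly rate r = 27%/12 = 2.25% = 0.0225.
At €520.00/mo: n = ⌈−ln(1 − rB₀/P)/ln(1+r)⌉ = 67 payments (last €281.91); total interest = total paid − €17,853.00 = €16,748.91.
At €560.00/mo: 57 payments (last €438.06); total interest €13,945.06.
Payments saved = 67 − 57 = 10.

10 fewer payments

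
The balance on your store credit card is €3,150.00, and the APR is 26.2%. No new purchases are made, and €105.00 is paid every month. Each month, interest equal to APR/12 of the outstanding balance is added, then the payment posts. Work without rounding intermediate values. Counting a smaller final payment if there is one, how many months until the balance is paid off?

50 payments

Monthly rate r = 26.2%/12 = 2.18333% = 0.0218333.
Recurrence: B ← B·(1+r) − €105.00.
Month 1: interest €68.78; balance after payment €3,113.78.
Month 2: interest €67.98; balance after payment €3,076.76.
Closed form: n = −ln(1 − rB₀/P)/ln(1+r) = −ln(0.345)/ln(1.02183) ≈ 49.273, so the balance reaches zero during payment 50.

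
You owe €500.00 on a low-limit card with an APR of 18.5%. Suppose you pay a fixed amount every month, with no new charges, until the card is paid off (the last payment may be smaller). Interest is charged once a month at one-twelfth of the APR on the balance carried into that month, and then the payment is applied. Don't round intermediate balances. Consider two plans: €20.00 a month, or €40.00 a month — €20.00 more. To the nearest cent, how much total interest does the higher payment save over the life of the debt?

€76.72

Monthly rate r = 18.5%/12 = 1.54167% = 0.0154167.
At €20.00/mo: n = ⌈−ln(1 − rB₀/P)/ln(1+r)⌉ = 32 payments (last €16.42); total interest = total paid − €500.00 = €136.42.
At €40.00/mo: 14 payments (last €39.70); total interest €59.70.
Interest saved = €136.42 − €59.70 = €76.72.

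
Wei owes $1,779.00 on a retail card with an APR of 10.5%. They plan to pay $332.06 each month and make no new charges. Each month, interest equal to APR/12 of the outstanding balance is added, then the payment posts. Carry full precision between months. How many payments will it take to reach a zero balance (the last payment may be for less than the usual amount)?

Monthly rate r = 10.5%/12 = 0.875% = 0.00875.
Recurrence: B ← B·(1+r) − $332.06.
Month 1: interest $15.57; balance after payment $1,462.51.
Month 2: interest $12.80; balance after payment $1,143.24.
Month 3: interest $10.00; balance after payment $821.19.
Month 4: interest $7.19; balance after payment $496.31.
Month 5: interest $4.34; balance after payment $168.59.
Month 6: interest $1.48; balance after payment $0.00.

6 months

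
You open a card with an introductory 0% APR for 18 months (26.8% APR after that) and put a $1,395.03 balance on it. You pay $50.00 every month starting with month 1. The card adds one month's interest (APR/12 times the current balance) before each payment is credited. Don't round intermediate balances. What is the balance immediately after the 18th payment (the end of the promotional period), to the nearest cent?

Promo months 1–18 at r₀ = 0%/12 = 0; months 19+ at r₁ = 26.8%/12 = 0.0223333.
After month 18 (no interest yet): B = $1,395.03 − 18·$50.00 = $495.03.

$495.03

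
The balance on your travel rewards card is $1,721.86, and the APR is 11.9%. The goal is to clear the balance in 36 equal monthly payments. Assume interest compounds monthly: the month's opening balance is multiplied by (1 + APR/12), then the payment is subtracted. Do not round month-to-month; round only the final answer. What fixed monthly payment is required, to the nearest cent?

Monthly rate r = 11.9%/12 = 0.991667% = 0.00991667.
Level-payment amortization: P = B₀·r / (1 − (1+r)^(−n)) = 1721.86·0.00991667 / (1 − 1.00992^(−36)).
Denominator 1 − (1+r)^(−36) = 0.298995864.
P = 17.0751 / 0.298995864 ≈ 57.11.

$57.11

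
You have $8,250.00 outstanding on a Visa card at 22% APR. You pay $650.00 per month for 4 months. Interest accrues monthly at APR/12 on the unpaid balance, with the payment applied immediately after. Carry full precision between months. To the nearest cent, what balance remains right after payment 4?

$6,199.46

Monthly rate r = 22%/12 = 1.83333% = 0.0183333.
Each month: B ← B·(1+r) − $650.00.
Month 1: interest $151.25; balance after payment $7,751.25.
Month 2: interest $142.11; balance after payment $7,243.36.
Month 3: interest $132.79; balance after payment $6,726.15.
Month 4: interest $123.31; balance after payment $6,199.46.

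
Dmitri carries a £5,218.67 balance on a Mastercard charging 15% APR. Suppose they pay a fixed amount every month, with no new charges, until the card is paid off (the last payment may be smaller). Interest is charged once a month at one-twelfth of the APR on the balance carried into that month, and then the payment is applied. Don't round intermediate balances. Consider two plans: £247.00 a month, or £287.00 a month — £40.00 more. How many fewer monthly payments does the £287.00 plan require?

Monthly rate r = 15%/12 = 1.25% = 0.0125.
At £247.00/mo: n = ⌈−ln(1 − rB₀/P)/ln(1+r)⌉ = 25 payments (last £169.82); total interest = total paid − £5,218.67 = £879.15.
At £287.00/mo: 21 payments (last £217.64); total interest £738.97.
Payments saved = 25 − 21 = 4.

4 fewer payments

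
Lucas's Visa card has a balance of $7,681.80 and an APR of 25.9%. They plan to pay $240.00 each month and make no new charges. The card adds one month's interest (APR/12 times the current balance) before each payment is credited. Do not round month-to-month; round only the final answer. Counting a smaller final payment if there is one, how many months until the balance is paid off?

Monthly rate r = 25.9%/12 = 2.15833% = 0.0215833.
Recurrence: B ← B·(1+r) − $240.00.
Month 1: interest $165.80; balance after payment $7,607.60.
Month 2: interest $164.20; balance after payment $7,531.80.
Closed form: n = −ln(1 − rB₀/P)/ln(1+r) = −ln(0.30917)/ln(1.02158) ≈ 54.972, so the balance reaches zero during payment 55.

55 payments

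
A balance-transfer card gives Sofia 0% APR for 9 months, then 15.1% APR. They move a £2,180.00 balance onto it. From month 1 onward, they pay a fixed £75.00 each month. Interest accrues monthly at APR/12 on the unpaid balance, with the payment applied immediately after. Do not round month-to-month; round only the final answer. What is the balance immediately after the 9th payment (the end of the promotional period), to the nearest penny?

Promo months 1–9 at r₀ = 0%/12 = 0; months 10+ at r₁ = 15.1%/12 = 0.0125833.
After month 9 (no interest yet): B = £2,180.00 − 9·£75.00 = £1,505.00.

£1,505.00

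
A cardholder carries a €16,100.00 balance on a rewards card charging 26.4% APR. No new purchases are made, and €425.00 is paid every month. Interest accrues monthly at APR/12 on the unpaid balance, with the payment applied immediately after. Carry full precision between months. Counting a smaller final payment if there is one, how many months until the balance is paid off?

Monthly rate r = 26.4%/12 = 2.2% = 0.022.
Recurrence: B ← B·(1+r) − €425.00.
Month 1: interest €354.20; balance after payment €16,029.20.
Month 2: interest €352.64; balance after payment €15,956.84.
Closed form: n = −ln(1 − rB₀/P)/ln(1+r) = −ln(0.16659)/ln(1.022) ≈ 82.358, so the balance reaches zero during payment 83.

83 months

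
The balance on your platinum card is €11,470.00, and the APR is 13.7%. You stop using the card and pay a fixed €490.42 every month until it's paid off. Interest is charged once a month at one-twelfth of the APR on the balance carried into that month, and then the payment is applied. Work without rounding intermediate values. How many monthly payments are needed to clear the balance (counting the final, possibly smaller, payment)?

28 months

Monthly rate r = 13.7%/12 = 1.14167% = 0.0114167.
Recurrence: B ← B·(1+r) − €490.42.
Month 1: interest €130.95; balance after payment €11,110.53.
Month 2: interest €126.85; balance after payment €10,746.95.
Closed form: n = −ln(1 − rB₀/P)/ln(1+r) = −ln(0.73299)/ln(1.01142) ≈ 27.363, so the balance reaches zero during payment 28.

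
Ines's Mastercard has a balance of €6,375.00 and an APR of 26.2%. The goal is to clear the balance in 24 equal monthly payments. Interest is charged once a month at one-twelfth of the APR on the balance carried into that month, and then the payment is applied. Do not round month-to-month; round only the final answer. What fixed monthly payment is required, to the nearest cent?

€344.09

Monthly rate r = 26.2%/12 = 2.18333% = 0.0218333.
Level-payment amortization: P = B₀·r / (1 − (1+r)^(−n)) = 6375.00·0.0218333 / (1 − 1.02183^(−24)).
Denominator 1 − (1+r)^(−24) = 0.404504585.
P = 139.188 / 0.404504585 ≈ 344.09.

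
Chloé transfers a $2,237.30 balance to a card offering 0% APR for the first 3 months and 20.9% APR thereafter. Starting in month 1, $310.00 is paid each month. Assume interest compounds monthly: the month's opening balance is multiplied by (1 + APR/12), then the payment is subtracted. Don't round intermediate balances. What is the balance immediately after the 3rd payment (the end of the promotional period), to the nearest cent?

$1,307.30

Promo months 1–3 at r₀ = 0%/12 = 0; months 4+ at r₁ = 20.9%/12 = 0.0174167.
After month 3 (no interest yet): B = $2,237.30 − 3·$310.00 = $1,307.30.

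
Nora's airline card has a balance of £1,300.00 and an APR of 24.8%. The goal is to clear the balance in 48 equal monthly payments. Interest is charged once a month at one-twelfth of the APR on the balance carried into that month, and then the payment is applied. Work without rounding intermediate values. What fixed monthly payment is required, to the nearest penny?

£42.96

Monthly rate r = 24.8%/12 = 2.06667% = 0.0206667.
Level-payment amortization: P = B₀·r / (1 − (1+r)^(−n)) = 1300.00·0.0206667 / (1 − 1.02067^(−48)).
Denominator 1 − (1+r)^(−48) = 0.625396974.
P = 26.8667 / 0.625396974 ≈ 42.96.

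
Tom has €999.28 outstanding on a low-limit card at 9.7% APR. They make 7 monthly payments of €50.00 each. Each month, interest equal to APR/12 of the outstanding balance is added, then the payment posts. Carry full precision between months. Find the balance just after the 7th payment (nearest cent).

€698.61

Monthly rate r = 9.7%/12 = 0.808333% = 0.00808333.
Each month: B ← B·(1+r) − €50.00.
Month 1: interest €8.08; balance after payment €957.36.
Month 2: interest €7.74; balance after payment €915.10.
Month 3: interest €7.40; balance after payment €872.49.
Month 4: interest €7.05; balance after payment €829.55.
Month 5: interest €6.71; balance after payment €786.25.
Month 6: interest €6.36; balance after payment €742.61.
Month 7: interest €6.00; balance after payment €698.61.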